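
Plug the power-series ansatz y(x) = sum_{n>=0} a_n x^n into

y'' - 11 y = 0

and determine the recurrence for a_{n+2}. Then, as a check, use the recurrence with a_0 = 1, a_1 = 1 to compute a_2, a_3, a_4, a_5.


Substitute y = sum_n a_n x^n into y'' + (const) y = 0.
y''(x) = sum_{n>=0} (n+2)(n+1) a_{n+2} x^n.
The ODE becomes sum_n [(n+2)(n+1) a_{n+2} - 11 a_n] x^n = 0.
Setting each coefficient to zero gives the recurrence:
  (n+2)(n+1) a_{n+2} - 11 a_n = 0,
  a_{n+2} = 11 / ((n+1)(n+2)) a_n.

Check with a_0 = 1, a_1 = 1 (apply the recurrence for n = 0, 1, 2, 3): a_0 = 1, a_1 = 1, a_2 = 11/2, a_3 = 11/6, a_4 = 121/24, a_5 = 121/120.

a_{n+2} = 11/((n+1)(n+2)) * a_n; check: a_0 = 1, a_1 = 1, a_2 = 11/2, a_3 = 11/6, a_4 = 121/24, a_5 = 121/120


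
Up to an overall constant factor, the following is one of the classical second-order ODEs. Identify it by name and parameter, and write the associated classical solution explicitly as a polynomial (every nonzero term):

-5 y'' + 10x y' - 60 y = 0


All three coefficients share the factor -5; dividing through by -5 gives  y'' - 2x y' + 12 y = 0.
This matches the Hermite equation y'' - 2x y' + 2n y = 0 with 2n = 12, so n = 6; the polynomial solution is H_6(x).
With y = sum_k a_k x^k, matching x^k gives (k+2)(k+1) a_{k+2} = 2(k - n) a_k = 2(k - 6) a_k. The right side vanishes at k = 6, so the series with the parity of 6 terminates at degree 6.
Standard normalization: leading coefficient of H_n is 2^n, so a_6 = 2^6 = 64. Work downward with a_k = (k+1)(k+2) a_{k+2} / (2(k - n)):
  a_4 = (5)(6)(64) / (2(4 - 6)) = 1920/(-4) = -480
  a_2 = (3)(4)(-480) / (2(2 - 6)) = -5760/(-8) = 720
  a_0 = (1)(2)(720) / (2(0 - 6)) = 1440/(-12) = -120
Hence H_6(x) = 64 x^6 - 480 x^4 + 720 x^2 - 120.

H_6(x); series = 64 x^6 - 480 x^4 + 720 x^2 - 120


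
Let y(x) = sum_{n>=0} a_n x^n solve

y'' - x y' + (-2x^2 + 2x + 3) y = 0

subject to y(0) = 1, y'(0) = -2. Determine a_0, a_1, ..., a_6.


Ansatz: y(x) = sum_{n>=0} a_n x^n, so y'(x) = sum_{n>=1} n a_n x^(n-1) and y''(x) = sum_{n>=2} n(n-1) a_n x^(n-2).
Substitute into P(x) y'' + Q(x) y' + R(x) y = 0 with P(x) = 1, Q(x) = -x, R(x) = -2x^2 + 2x + 3, and match powers of x.
Initial conditions: a_0 = 1, a_1 = -2.
Setting the coefficient of each power of x to zero and solving order by order (substituting the coefficients already found):
  x^0: 2 a_2 + 3 a_0 = 0  ->  2 a_2 = -3 a_0 = -3  ->  a_2 = -3/2
  x^1: 6 a_3 + 2 a_1 + 2 a_0 = 0  ->  6 a_3 = -2 a_1 - 2 a_0 = 2  ->  a_3 = 1/3
  x^2: 12 a_4 + a_2 + 2 a_1 - 2 a_0 = 0  ->  12 a_4 = -a_2 - 2 a_1 + 2 a_0 = 15/2  ->  a_4 = 5/8
  x^3: 20 a_5 + 2 a_2 - 2 a_1 = 0  ->  20 a_5 = -2 a_2 + 2 a_1 = -1  ->  a_5 = -1/20
  x^4: 30 a_6 - a_4 + 2 a_3 - 2 a_2 = 0  ->  30 a_6 = a_4 - 2 a_3 + 2 a_2 = -73/24  ->  a_6 = -73/720
Truncated series: y(x) = 1 - 2 x - (3/2) x^2 + (1/3) x^3 + (5/8) x^4 - (1/20) x^5 - (73/720) x^6 + O(x^7).

a_0 = 1; a_1 = -2; a_2 = -3/2; a_3 = 1/3; a_4 = 5/8; a_5 = -1/20; a_6 = -73/720


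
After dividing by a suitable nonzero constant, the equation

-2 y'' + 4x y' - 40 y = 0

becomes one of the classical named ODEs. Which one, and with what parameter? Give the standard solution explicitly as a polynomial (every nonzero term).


All three coefficients share the factor -2; dividing through by -2 gives  y'' - 2x y' + 20 y = 0.
This matches the Hermite equation y'' - 2x y' + 2n y = 0 with 2n = 20, so n = 10; the polynomial solution is H_10(x).
With y = sum_k a_k x^k, matching x^k gives (k+2)(k+1) a_{k+2} = 2(k - n) a_k = 2(k - 10) a_k. The right side vanishes at k = 10, so the series with the parity of 10 terminates at degree 10.
Standard normalization: leading coefficient of H_n is 2^n, so a_10 = 2^10 = 1024. Work downward with a_k = (k+1)(k+2) a_{k+2} / (2(k - n)):
  a_8 = (9)(10)(1024) / (2(8 - 10)) = 92160/(-4) = -23040
  a_6 = (7)(8)(-23040) / (2(6 - 10)) = -1290240/(-8) = 161280
  a_4 = (5)(6)(161280) / (2(4 - 10)) = 4838400/(-12) = -403200
  a_2 = (3)(4)(-403200) / (2(2 - 10)) = -4838400/(-16) = 302400
  a_0 = (1)(2)(302400) / (2(0 - 10)) = 604800/(-20) = -30240
Hence H_10(x) = 1024 x^10 - 23040 x^8 + 161280 x^6 - 403200 x^4 + 302400 x^2 - 30240.

H_10(x); series = 1024 x^10 - 23040 x^8 + 161280 x^6 - 403200 x^4 + 302400 x^2 - 30240


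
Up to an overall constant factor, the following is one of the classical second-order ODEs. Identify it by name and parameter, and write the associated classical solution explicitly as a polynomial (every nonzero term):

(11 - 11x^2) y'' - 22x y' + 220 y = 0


All three coefficients share the factor 11; dividing through by 11 gives  (1 - x^2) y'' - 2x y' + 20 y = 0.
This matches the Legendre equation (1 - x^2) y'' - 2x y' + n(n+1) y = 0 (note the -2x y' term) with n(n+1) = 20, so n = 4; the polynomial solution is P_4(x).
With y = sum_k a_k x^k, matching x^k gives (k+2)(k+1) a_{k+2} = [k(k+1) - n(n+1)] a_k = (k - 4)(k + 5) a_k. The right side vanishes at k = 4, so the series with the parity of 4 terminates at degree 4.
Standard normalization (P_n(1) = 1): leading coefficient (2n)!/(2^n (n!)^2) = 40320/(16*576) = 35/8, so a_4 = 35/8. Work downward with a_k = (k+1)(k+2) a_{k+2} / ((k - 4)(k + 5)):
  a_2 = (3)(4)(35/8) / ((2 - 4)(2 + 5)) = (105/2)/(-14) = -15/4
  a_0 = (1)(2)(-15/4) / ((0 - 4)(0 + 5)) = (-15/2)/(-20) = 3/8
Hence P_4(x) = 35 x^4/8 - 15 x^2/4 + 3/8.

P_4(x); series = 35 x^4/8 - 15 x^2/4 + 3/8


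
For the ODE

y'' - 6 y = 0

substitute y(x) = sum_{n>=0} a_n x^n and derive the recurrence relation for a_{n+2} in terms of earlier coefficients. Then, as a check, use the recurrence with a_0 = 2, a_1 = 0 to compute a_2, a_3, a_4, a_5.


Substitute y = sum_n a_n x^n into y'' + (const) y = 0.
y''(x) = sum_{n>=0} (n+2)(n+1) a_{n+2} x^n.
The ODE becomes sum_n [(n+2)(n+1) a_{n+2} - 6 a_n] x^n = 0.
Setting each coefficient to zero gives the recurrence:
  (n+2)(n+1) a_{n+2} - 6 a_n = 0,
  a_{n+2} = 6 / ((n+1)(n+2)) a_n.

Check with a_0 = 2, a_1 = 0 (apply the recurrence for n = 0, 1, 2, 3): a_0 = 2, a_1 = 0, a_2 = 6, a_3 = 0, a_4 = 3, a_5 = 0.

a_{n+2} = 6/((n+1)(n+2)) * a_n; check: a_0 = 2, a_1 = 0, a_2 = 6, a_3 = 0, a_4 = 3, a_5 = 0


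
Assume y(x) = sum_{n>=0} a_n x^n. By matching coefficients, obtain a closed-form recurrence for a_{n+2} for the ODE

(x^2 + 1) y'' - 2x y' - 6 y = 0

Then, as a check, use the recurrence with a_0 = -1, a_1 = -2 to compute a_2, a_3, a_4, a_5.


Substitute y = sum_n a_n x^n.
(1 + 1 x^2) y'' contributes (n+2)(n+1) a_{n+2} + n(n-1) a_n at x^n.
-2 x y'(x) contributes -2 n a_n at x^n.
-6 y(x) contributes -6 a_n at x^n.
Matching x^n: (n+2)(n+1) a_{n+2} + (n(n-1) - 2 n - 6) a_n = 0.
Thus a_{n+2} = (-n(n-1) + 2 n + 6) / ((n+1)(n+2)) * a_n.

Check with a_0 = -1, a_1 = -2 (apply the recurrence for n = 0, 1, 2, 3): a_0 = -1, a_1 = -2, a_2 = -3, a_3 = -8/3, a_4 = -2, a_5 = -4/5.

a_(n+2) = (-n(n-1) + 2 n + 6) / ((n+1)(n+2)) * a_n; check: a_0 = -1, a_1 = -2, a_2 = -3, a_3 = -8/3, a_4 = -2, a_5 = -4/5


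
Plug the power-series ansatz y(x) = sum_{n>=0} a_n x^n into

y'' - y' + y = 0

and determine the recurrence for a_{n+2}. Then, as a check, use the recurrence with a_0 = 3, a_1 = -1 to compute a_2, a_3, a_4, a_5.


Substitute y = sum_n a_n x^n.
y''(x) has coefficient (n+2)(n+1) a_{n+2} at x^n;
-y'(x) has coefficient -(n+1) a_{n+1} at x^n;
y(x) has coefficient 1 a_n at x^n.
Matching x^n: (n+2)(n+1) a_{n+2} - (n+1) a_{n+1} + 1 a_n = 0.
Thus a_{n+2} = [(n+1) a_{n+1} - 1 a_n] / ((n+1)(n+2)).

Check with a_0 = 3, a_1 = -1 (apply the recurrence for n = 0, 1, 2, 3): a_0 = 3, a_1 = -1, a_2 = -2, a_3 = -1/2, a_4 = 1/24, a_5 = 1/30.

a_(n+2) = [(n+1) a_(n+1) - 1 a_n] / ((n+1)(n+2)); check: a_0 = 3, a_1 = -1, a_2 = -2, a_3 = -1/2, a_4 = 1/24, a_5 = 1/30


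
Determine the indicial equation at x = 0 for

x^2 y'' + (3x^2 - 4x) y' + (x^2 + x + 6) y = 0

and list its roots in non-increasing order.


Divide by x^2 to reach normal form y'' + P_1(x) y' + P_2(x) y = 0 with P_1(x) = 3 - 4/x and P_2(x) = 1 + 1/x + 6/x^2.
x = 0 is a singular point because the y'-coefficient 3 - 4/x has a pole at x = 0 and the y-coefficient 1 + 1/x + 6/x^2 has a pole at x = 0.
It is a regular singular point because x P_1(x) = p(x) = 3x - 4 and x^2 P_2(x) = q(x) = x^2 + x + 6 are polynomials, hence analytic at x = 0.
p(0) = -4,  q(0) = 6.
Indicial equation: r(r-1) + p(0) r + q(0) = 0, i.e. r^2 + (p(0) - 1) r + q(0) = 0, i.e. r^2 - 5 r + 6 = 0.
Discriminant: (-5)^2 - 4(6) = 1, so r = (5 ± 1)/2.
Solving: r_1 = 3, r_2 = 2.

indicial: r^2 - 5 r + 6 = 0; roots r_1 = 3, r_2 = 2


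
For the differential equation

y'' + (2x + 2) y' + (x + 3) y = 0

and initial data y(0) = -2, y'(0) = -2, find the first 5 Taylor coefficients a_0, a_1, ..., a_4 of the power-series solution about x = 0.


Ansatz: y(x) = sum_{n>=0} a_n x^n, so y'(x) = sum_{n>=1} n a_n x^(n-1) and y''(x) = sum_{n>=2} n(n-1) a_n x^(n-2).
Substitute into P(x) y'' + Q(x) y' + R(x) y = 0 with P(x) = 1, Q(x) = 2x + 2, R(x) = x + 3, and match powers of x.
Initial conditions: a_0 = -2, a_1 = -2.
Setting the coefficient of each power of x to zero and solving order by order (substituting the coefficients already found):
  x^0: 2 a_2 + 2 a_1 + 3 a_0 = 0  ->  2 a_2 = -2 a_1 - 3 a_0 = 10  ->  a_2 = 5
  x^1: 6 a_3 + 4 a_2 + 5 a_1 + a_0 = 0  ->  6 a_3 = -4 a_2 - 5 a_1 - a_0 = -8  ->  a_3 = -4/3
  x^2: 12 a_4 + 6 a_3 + 7 a_2 + a_1 = 0  ->  12 a_4 = -6 a_3 - 7 a_2 - a_1 = -25  ->  a_4 = -25/12
Truncated series: y(x) = -2 - 2 x + 5 x^2 - (4/3) x^3 - (25/12) x^4 + O(x^5).

a_0 = -2; a_1 = -2; a_2 = 5; a_3 = -4/3; a_4 = -25/12


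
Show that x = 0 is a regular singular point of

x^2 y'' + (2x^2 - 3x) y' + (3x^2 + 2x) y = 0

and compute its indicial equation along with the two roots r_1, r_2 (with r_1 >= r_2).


Divide by x^2 to reach normal form y'' + P_1(x) y' + P_2(x) y = 0 with P_1(x) = 2 - 3/x and P_2(x) = 3 + 2/x.
x = 0 is a singular point because the y'-coefficient 2 - 3/x has a pole at x = 0 and the y-coefficient 3 + 2/x has a pole at x = 0.
It is a regular singular point because x P_1(x) = p(x) = 2x - 3 and x^2 P_2(x) = q(x) = 3x^2 + 2x are polynomials, hence analytic at x = 0.
p(0) = -3,  q(0) = 0.
Indicial equation: r(r-1) + p(0) r + q(0) = 0, i.e. r^2 + (p(0) - 1) r + q(0) = 0, i.e. r^2 - 4 r = 0.
Discriminant: (-4)^2 - 4(0) = 16, so r = (4 ± 4)/2.
Solving: r_1 = 4, r_2 = 0.

indicial: r^2 - 4 r = 0; roots r_1 = 4, r_2 = 0


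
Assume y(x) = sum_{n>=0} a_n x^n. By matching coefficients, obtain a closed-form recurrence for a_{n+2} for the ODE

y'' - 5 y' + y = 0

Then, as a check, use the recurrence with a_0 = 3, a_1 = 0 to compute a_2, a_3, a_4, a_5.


Substitute y = sum_n a_n x^n.
y''(x) has coefficient (n+2)(n+1) a_{n+2} at x^n;
-5 y'(x) has coefficient -5 (n+1) a_{n+1} at x^n;
y(x) has coefficient 1 a_n at x^n.
Matching x^n: (n+2)(n+1) a_{n+2} - 5 (n+1) a_{n+1} + 1 a_n = 0.
Thus a_{n+2} = [5 (n+1) a_{n+1} - 1 a_n] / ((n+1)(n+2)).

Check with a_0 = 3, a_1 = 0 (apply the recurrence for n = 0, 1, 2, 3): a_0 = 3, a_1 = 0, a_2 = -3/2, a_3 = -5/2, a_4 = -3, a_5 = -23/8.

a_(n+2) = [5 (n+1) a_(n+1) - 1 a_n] / ((n+1)(n+2)); check: a_0 = 3, a_1 = 0, a_2 = -3/2, a_3 = -5/2, a_4 = -3, a_5 = -23/8


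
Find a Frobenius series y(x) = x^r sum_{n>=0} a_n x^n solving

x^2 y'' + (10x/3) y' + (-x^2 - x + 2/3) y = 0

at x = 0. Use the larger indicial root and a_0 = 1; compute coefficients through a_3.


Write in Frobenius form y'' + (p(x)/x) y' + (q(x)/x^2) y = 0:
  p(x) = 10/3,  q(x) = -x^2 - x + 2/3.
Indicial equation: r(r-1) + (10/3) r + (2/3) = 0 -> roots r_1 = -1/3, r_2 = -2.
Take r = r_1 = -1/3. Let y(x) = x^r sum_{n>=0} a_n x^n with a_0 = 1.
Substitute y = x^r sum a_n x^n and match x^{r+n}. The recurrence is
  D(n) a_n - 1 a_{n-1} - 1 a_{n-2} = 0,  where D(n) = (r+n)(r+n-1) + (10/3)(r+n) + (2/3).
  a_n = [1 a_{n-1} + 1 a_{n-2}] / D(n).
Since the indicial polynomial factors as (r - r_1)(r - r_2), D(n) = (r_1 + n - r_1)(r_1 + n - r_2) = n(n + 5/3).
Evaluating step by step (a_0 = 1):
  n = 1: D(1) = 1(1 + 5/3) = 8/3; numerator = 1(1) = 1; a_1 = (1)/(8/3) = 3/8
  n = 2: D(2) = 2(2 + 5/3) = 22/3; numerator = 1(3/8) + 1(1) = 11/8; a_2 = (11/8)/(22/3) = 3/16
  n = 3: D(3) = 3(3 + 5/3) = 14; numerator = 1(3/16) + 1(3/8) = 9/16; a_3 = (9/16)/(14) = 9/224

r = -1/3; a_0 = 1; a_1 = 3/8; a_2 = 3/16; a_3 = 9/224


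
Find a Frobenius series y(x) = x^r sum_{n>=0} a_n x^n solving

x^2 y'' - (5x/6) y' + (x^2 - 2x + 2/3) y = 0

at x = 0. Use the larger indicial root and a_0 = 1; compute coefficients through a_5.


Write in Frobenius form y'' + (p(x)/x) y' + (q(x)/x^2) y = 0:
  p(x) = -5/6,  q(x) = x^2 - 2x + 2/3.
Indicial equation: r(r-1) + (-5/6) r + (2/3) = 0 -> roots r_1 = 4/3, r_2 = 1/2.
Take r = r_1 = 4/3. Let y(x) = x^r sum_{n>=0} a_n x^n with a_0 = 1.
Substitute y = x^r sum a_n x^n and match x^{r+n}. The recurrence is
  D(n) a_n - 2 a_{n-1} + 1 a_{n-2} = 0,  where D(n) = (r+n)(r+n-1) + (-5/6)(r+n) + (2/3).
  a_n = [2 a_{n-1} - 1 a_{n-2}] / D(n).
Since the indicial polynomial factors as (r - r_1)(r - r_2), D(n) = (r_1 + n - r_1)(r_1 + n - r_2) = n(n + 5/6).
Evaluating step by step (a_0 = 1):
  n = 1: D(1) = 1(1 + 5/6) = 11/6; numerator = 2(1) = 2; a_1 = (2)/(11/6) = 12/11
  n = 2: D(2) = 2(2 + 5/6) = 17/3; numerator = 2(12/11) - 1(1) = 13/11; a_2 = (13/11)/(17/3) = 39/187
  n = 3: D(3) = 3(3 + 5/6) = 23/2; numerator = 2(39/187) - 1(12/11) = -126/187; a_3 = (-126/187)/(23/2) = -252/4301
  n = 4: D(4) = 4(4 + 5/6) = 58/3; numerator = 2(-252/4301) - 1(39/187) = -1401/4301; a_4 = (-1401/4301)/(58/3) = -4203/249458
  n = 5: D(5) = 5(5 + 5/6) = 175/6; numerator = 2(-4203/249458) - 1(-252/4301) = 135/5423; a_5 = (135/5423)/(175/6) = 162/189805

r = 4/3; a_0 = 1; a_1 = 12/11; a_2 = 39/187; a_3 = -252/4301; a_4 = -4203/249458; a_5 = 162/189805


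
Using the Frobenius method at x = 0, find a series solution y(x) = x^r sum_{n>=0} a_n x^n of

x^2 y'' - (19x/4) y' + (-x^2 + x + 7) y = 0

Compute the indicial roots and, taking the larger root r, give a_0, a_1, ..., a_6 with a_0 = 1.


Write in Frobenius form y'' + (p(x)/x) y' + (q(x)/x^2) y = 0:
  p(x) = -19/4,  q(x) = -x^2 + x + 7.
Indicial equation: r(r-1) + (-19/4) r + (7) = 0 -> roots r_1 = 4, r_2 = 7/4.
Take r = r_1 = 4. Let y(x) = x^r sum_{n>=0} a_n x^n with a_0 = 1.
Substitute y = x^r sum a_n x^n and match x^{r+n}. The recurrence is
  D(n) a_n + 1 a_{n-1} - 1 a_{n-2} = 0,  where D(n) = (r+n)(r+n-1) + (-19/4)(r+n) + (7).
  a_n = [-1 a_{n-1} + 1 a_{n-2}] / D(n).
Since the indicial polynomial factors as (r - r_1)(r - r_2), D(n) = (r_1 + n - r_1)(r_1 + n - r_2) = n(n + 9/4).
Evaluating step by step (a_0 = 1):
  n = 1: D(1) = 1(1 + 9/4) = 13/4; numerator = -1(1) = -1; a_1 = (-1)/(13/4) = -4/13
  n = 2: D(2) = 2(2 + 9/4) = 17/2; numerator = -1(-4/13) + 1(1) = 17/13; a_2 = (17/13)/(17/2) = 2/13
  n = 3: D(3) = 3(3 + 9/4) = 63/4; numerator = -1(2/13) + 1(-4/13) = -6/13; a_3 = (-6/13)/(63/4) = -8/273
  n = 4: D(4) = 4(4 + 9/4) = 25; numerator = -1(-8/273) + 1(2/13) = 50/273; a_4 = (50/273)/(25) = 2/273
  n = 5: D(5) = 5(5 + 9/4) = 145/4; numerator = -1(2/273) + 1(-8/273) = -10/273; a_5 = (-10/273)/(145/4) = -8/7917
  n = 6: D(6) = 6(6 + 9/4) = 99/2; numerator = -1(-8/7917) + 1(2/273) = 22/2639; a_6 = (22/2639)/(99/2) = 4/23751

r = 4; a_0 = 1; a_1 = -4/13; a_2 = 2/13; a_3 = -8/273; a_4 = 2/273; a_5 = -8/7917; a_6 = 4/23751


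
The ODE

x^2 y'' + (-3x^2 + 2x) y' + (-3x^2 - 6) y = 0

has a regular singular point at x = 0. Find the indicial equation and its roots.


Divide by x^2 to reach normal form y'' + P_1(x) y' + P_2(x) y = 0 with P_1(x) = -3 + 2/x and P_2(x) = -3 - 6/x^2.
x = 0 is a singular point because the y'-coefficient -3 + 2/x has a pole at x = 0 and the y-coefficient -3 - 6/x^2 has a pole at x = 0.
It is a regular singular point because x P_1(x) = p(x) = 2 - 3x and x^2 P_2(x) = q(x) = -3x^2 - 6 are polynomials, hence analytic at x = 0.
p(0) = 2,  q(0) = -6.
Indicial equation: r(r-1) + p(0) r + q(0) = 0, i.e. r^2 + (p(0) - 1) r + q(0) = 0, i.e. r^2 + 1 r - 6 = 0.
Discriminant: (1)^2 - 4(-6) = 25, so r = (-1 ± 5)/2.
Solving: r_1 = 2, r_2 = -3.

indicial: r^2 + 1 r - 6 = 0; roots r_1 = 2, r_2 = -3


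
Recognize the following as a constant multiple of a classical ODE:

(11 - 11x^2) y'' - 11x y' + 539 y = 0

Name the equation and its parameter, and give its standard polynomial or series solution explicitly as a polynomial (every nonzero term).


All three coefficients share the factor 11; dividing through by 11 gives  (1 - x^2) y'' - x y' + 49 y = 0.
This matches the Chebyshev equation (1 - x^2) y'' - x y' + n^2 y = 0 (note the -x y' term, not -2x y') with n^2 = 49, so n = 7; the polynomial solution is T_7(x).
With y = sum_k a_k x^k, matching x^k gives (k+2)(k+1) a_{k+2} = (k^2 - n^2) a_k = (k - 7)(k + 7) a_k. The right side vanishes at k = 7, so the series with the parity of 7 terminates at degree 7.
Standard normalization: leading coefficient of T_n is 2^(n-1), so a_7 = 2^6 = 64. Work downward with a_k = (k+1)(k+2) a_{k+2} / ((k - 7)(k + 7)):
  a_5 = (6)(7)(64) / ((5 - 7)(5 + 7)) = 2688/(-24) = -112
  a_3 = (4)(5)(-112) / ((3 - 7)(3 + 7)) = -2240/(-40) = 56
  a_1 = (2)(3)(56) / ((1 - 7)(1 + 7)) = 336/(-48) = -7
Hence T_7(x) = 64 x^7 - 112 x^5 + 56 x^3 - 7 x.

T_7(x); series = 64 x^7 - 112 x^5 + 56 x^3 - 7 x


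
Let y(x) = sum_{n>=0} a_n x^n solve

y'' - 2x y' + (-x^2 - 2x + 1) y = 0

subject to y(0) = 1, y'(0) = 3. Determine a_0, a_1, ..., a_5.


Ansatz: y(x) = sum_{n>=0} a_n x^n, so y'(x) = sum_{n>=1} n a_n x^(n-1) and y''(x) = sum_{n>=2} n(n-1) a_n x^(n-2).
Substitute into P(x) y'' + Q(x) y' + R(x) y = 0 with P(x) = 1, Q(x) = -2x, R(x) = -x^2 - 2x + 1, and match powers of x.
Initial conditions: a_0 = 1, a_1 = 3.
Setting the coefficient of each power of x to zero and solving order by order (substituting the coefficients already found):
  x^0: 2 a_2 + a_0 = 0  ->  2 a_2 = -a_0 = -1  ->  a_2 = -1/2
  x^1: 6 a_3 - a_1 - 2 a_0 = 0  ->  6 a_3 = a_1 + 2 a_0 = 5  ->  a_3 = 5/6
  x^2: 12 a_4 - 3 a_2 - 2 a_1 - a_0 = 0  ->  12 a_4 = 3 a_2 + 2 a_1 + a_0 = 11/2  ->  a_4 = 11/24
  x^3: 20 a_5 - 5 a_3 - 2 a_2 - a_1 = 0  ->  20 a_5 = 5 a_3 + 2 a_2 + a_1 = 37/6  ->  a_5 = 37/120
Truncated series: y(x) = 1 + 3 x - (1/2) x^2 + (5/6) x^3 + (11/24) x^4 + (37/120) x^5 + O(x^6).

a_0 = 1; a_1 = 3; a_2 = -1/2; a_3 = 5/6; a_4 = 11/24; a_5 = 37/120


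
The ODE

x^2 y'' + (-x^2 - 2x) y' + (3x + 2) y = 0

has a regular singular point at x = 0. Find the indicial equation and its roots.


Divide by x^2 to reach normal form y'' + P_1(x) y' + P_2(x) y = 0 with P_1(x) = -1 - 2/x and P_2(x) = 3/x + 2/x^2.
x = 0 is a singular point because the y'-coefficient -1 - 2/x has a pole at x = 0 and the y-coefficient 3/x + 2/x^2 has a pole at x = 0.
It is a regular singular point because x P_1(x) = p(x) = -x - 2 and x^2 P_2(x) = q(x) = 3x + 2 are polynomials, hence analytic at x = 0.
p(0) = -2,  q(0) = 2.
Indicial equation: r(r-1) + p(0) r + q(0) = 0, i.e. r^2 + (p(0) - 1) r + q(0) = 0, i.e. r^2 - 3 r + 2 = 0.
Discriminant: (-3)^2 - 4(2) = 1, so r = (3 ± 1)/2.
Solving: r_1 = 2, r_2 = 1.

indicial: r^2 - 3 r + 2 = 0; roots r_1 = 2, r_2 = 1


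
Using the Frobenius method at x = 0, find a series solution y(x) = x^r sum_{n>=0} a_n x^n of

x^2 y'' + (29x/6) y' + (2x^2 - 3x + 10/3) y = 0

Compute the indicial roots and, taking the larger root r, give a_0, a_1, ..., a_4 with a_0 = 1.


Write in Frobenius form y'' + (p(x)/x) y' + (q(x)/x^2) y = 0:
  p(x) = 29/6,  q(x) = 2x^2 - 3x + 10/3.
Indicial equation: r(r-1) + (29/6) r + (10/3) = 0 -> roots r_1 = -4/3, r_2 = -5/2.
Take r = r_1 = -4/3. Let y(x) = x^r sum_{n>=0} a_n x^n with a_0 = 1.
Substitute y = x^r sum a_n x^n and match x^{r+n}. The recurrence is
  D(n) a_n - 3 a_{n-1} + 2 a_{n-2} = 0,  where D(n) = (r+n)(r+n-1) + (29/6)(r+n) + (10/3).
  a_n = [3 a_{n-1} - 2 a_{n-2}] / D(n).
Since the indicial polynomial factors as (r - r_1)(r - r_2), D(n) = (r_1 + n - r_1)(r_1 + n - r_2) = n(n + 7/6).
Evaluating step by step (a_0 = 1):
  n = 1: D(1) = 1(1 + 7/6) = 13/6; numerator = 3(1) = 3; a_1 = (3)/(13/6) = 18/13
  n = 2: D(2) = 2(2 + 7/6) = 19/3; numerator = 3(18/13) - 2(1) = 28/13; a_2 = (28/13)/(19/3) = 84/247
  n = 3: D(3) = 3(3 + 7/6) = 25/2; numerator = 3(84/247) - 2(18/13) = -432/247; a_3 = (-432/247)/(25/2) = -864/6175
  n = 4: D(4) = 4(4 + 7/6) = 62/3; numerator = 3(-864/6175) - 2(84/247) = -6792/6175; a_4 = (-6792/6175)/(62/3) = -10188/191425

r = -4/3; a_0 = 1; a_1 = 18/13; a_2 = 84/247; a_3 = -864/6175; a_4 = -10188/191425


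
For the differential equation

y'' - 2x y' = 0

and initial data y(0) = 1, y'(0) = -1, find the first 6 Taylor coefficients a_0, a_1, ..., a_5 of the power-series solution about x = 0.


Ansatz: y(x) = sum_{n>=0} a_n x^n, so y'(x) = sum_{n>=1} n a_n x^(n-1) and y''(x) = sum_{n>=2} n(n-1) a_n x^(n-2).
Substitute into P(x) y'' + Q(x) y' + R(x) y = 0 with P(x) = 1, Q(x) = -2x, R(x) = 0, and match powers of x.
Initial conditions: a_0 = 1, a_1 = -1.
Setting the coefficient of each power of x to zero and solving order by order (substituting the coefficients already found):
  x^0: 2 a_2 = 0  ->  a_2 = 0
  x^1: 6 a_3 - 2 a_1 = 0  ->  6 a_3 = 2 a_1 = -2  ->  a_3 = -1/3
  x^2: 12 a_4 - 4 a_2 = 0  ->  12 a_4 = 4 a_2 = 0  ->  a_4 = 0
  x^3: 20 a_5 - 6 a_3 = 0  ->  20 a_5 = 6 a_3 = -2  ->  a_5 = -1/10
Truncated series: y(x) = 1 - x - (1/3) x^3 - (1/10) x^5 + O(x^6).

a_0 = 1; a_1 = -1; a_2 = 0; a_3 = -1/3; a_4 = 0; a_5 = -1/10


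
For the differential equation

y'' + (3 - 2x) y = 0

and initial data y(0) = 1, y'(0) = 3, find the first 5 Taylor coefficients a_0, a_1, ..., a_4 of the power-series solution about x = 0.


Ansatz: y(x) = sum_{n>=0} a_n x^n, so y'(x) = sum_{n>=1} n a_n x^(n-1) and y''(x) = sum_{n>=2} n(n-1) a_n x^(n-2).
Substitute into P(x) y'' + Q(x) y' + R(x) y = 0 with P(x) = 1, Q(x) = 0, R(x) = 3 - 2x, and match powers of x.
Initial conditions: a_0 = 1, a_1 = 3.
Setting the coefficient of each power of x to zero and solving order by order (substituting the coefficients already found):
  x^0: 2 a_2 + 3 a_0 = 0  ->  2 a_2 = -3 a_0 = -3  ->  a_2 = -3/2
  x^1: 6 a_3 + 3 a_1 - 2 a_0 = 0  ->  6 a_3 = -3 a_1 + 2 a_0 = -7  ->  a_3 = -7/6
  x^2: 12 a_4 + 3 a_2 - 2 a_1 = 0  ->  12 a_4 = -3 a_2 + 2 a_1 = 21/2  ->  a_4 = 7/8
Truncated series: y(x) = 1 + 3 x - (3/2) x^2 - (7/6) x^3 + (7/8) x^4 + O(x^5).

a_0 = 1; a_1 = 3; a_2 = -3/2; a_3 = -7/6; a_4 = 7/8


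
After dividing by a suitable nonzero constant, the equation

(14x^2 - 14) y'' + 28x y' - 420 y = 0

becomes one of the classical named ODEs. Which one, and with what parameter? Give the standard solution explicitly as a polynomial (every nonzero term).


All three coefficients share the factor -14; dividing through by -14 gives  (1 - x^2) y'' - 2x y' + 30 y = 0.
This matches the Legendre equation (1 - x^2) y'' - 2x y' + n(n+1) y = 0 (note the -2x y' term) with n(n+1) = 30, so n = 5; the polynomial solution is P_5(x).
With y = sum_k a_k x^k, matching x^k gives (k+2)(k+1) a_{k+2} = [k(k+1) - n(n+1)] a_k = (k - 5)(k + 6) a_k. The right side vanishes at k = 5, so the series with the parity of 5 terminates at degree 5.
Standard normalization (P_n(1) = 1): leading coefficient (2n)!/(2^n (n!)^2) = 3628800/(32*14400) = 63/8, so a_5 = 63/8. Work downward with a_k = (k+1)(k+2) a_{k+2} / ((k - 5)(k + 6)):
  a_3 = (4)(5)(63/8) / ((3 - 5)(3 + 6)) = (315/2)/(-18) = -35/4
  a_1 = (2)(3)(-35/4) / ((1 - 5)(1 + 6)) = (-105/2)/(-28) = 15/8
Hence P_5(x) = 63 x^5/8 - 35 x^3/4 + 15 x/8.

P_5(x); series = 63 x^5/8 - 35 x^3/4 + 15 x/8


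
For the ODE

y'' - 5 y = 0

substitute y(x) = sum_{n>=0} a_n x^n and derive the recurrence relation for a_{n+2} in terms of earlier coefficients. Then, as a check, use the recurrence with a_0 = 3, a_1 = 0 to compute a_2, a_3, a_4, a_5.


Substitute y = sum_n a_n x^n into y'' + (const) y = 0.
y''(x) = sum_{n>=0} (n+2)(n+1) a_{n+2} x^n.
The ODE becomes sum_n [(n+2)(n+1) a_{n+2} - 5 a_n] x^n = 0.
Setting each coefficient to zero gives the recurrence:
  (n+2)(n+1) a_{n+2} - 5 a_n = 0,
  a_{n+2} = 5 / ((n+1)(n+2)) a_n.

Check with a_0 = 3, a_1 = 0 (apply the recurrence for n = 0, 1, 2, 3): a_0 = 3, a_1 = 0, a_2 = 15/2, a_3 = 0, a_4 = 25/8, a_5 = 0.

a_{n+2} = 5/((n+1)(n+2)) * a_n; check: a_0 = 3, a_1 = 0, a_2 = 15/2, a_3 = 0, a_4 = 25/8, a_5 = 0


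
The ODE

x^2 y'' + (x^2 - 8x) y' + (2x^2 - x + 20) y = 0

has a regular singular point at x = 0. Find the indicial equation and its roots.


Divide by x^2 to reach normal form y'' + P_1(x) y' + P_2(x) y = 0 with P_1(x) = 1 - 8/x and P_2(x) = 2 - 1/x + 20/x^2.
x = 0 is a singular point because the y'-coefficient 1 - 8/x has a pole at x = 0 and the y-coefficient 2 - 1/x + 20/x^2 has a pole at x = 0.
It is a regular singular point because x P_1(x) = p(x) = x - 8 and x^2 P_2(x) = q(x) = 2x^2 - x + 20 are polynomials, hence analytic at x = 0.
p(0) = -8,  q(0) = 20.
Indicial equation: r(r-1) + p(0) r + q(0) = 0, i.e. r^2 + (p(0) - 1) r + q(0) = 0, i.e. r^2 - 9 r + 20 = 0.
Discriminant: (-9)^2 - 4(20) = 1, so r = (9 ± 1)/2.
Solving: r_1 = 5, r_2 = 4.

indicial: r^2 - 9 r + 20 = 0; roots r_1 = 5, r_2 = 4


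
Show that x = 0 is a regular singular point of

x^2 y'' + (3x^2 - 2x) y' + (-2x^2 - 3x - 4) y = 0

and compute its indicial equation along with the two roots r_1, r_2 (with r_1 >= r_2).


Divide by x^2 to reach normal form y'' + P_1(x) y' + P_2(x) y = 0 with P_1(x) = 3 - 2/x and P_2(x) = -2 - 3/x - 4/x^2.
x = 0 is a singular point because the y'-coefficient 3 - 2/x has a pole at x = 0 and the y-coefficient -2 - 3/x - 4/x^2 has a pole at x = 0.
It is a regular singular point because x P_1(x) = p(x) = 3x - 2 and x^2 P_2(x) = q(x) = -2x^2 - 3x - 4 are polynomials, hence analytic at x = 0.
p(0) = -2,  q(0) = -4.
Indicial equation: r(r-1) + p(0) r + q(0) = 0, i.e. r^2 + (p(0) - 1) r + q(0) = 0, i.e. r^2 - 3 r - 4 = 0.
Discriminant: (-3)^2 - 4(-4) = 25, so r = (3 ± 5)/2.
Solving: r_1 = 4, r_2 = -1.

indicial: r^2 - 3 r - 4 = 0; roots r_1 = 4, r_2 = -1


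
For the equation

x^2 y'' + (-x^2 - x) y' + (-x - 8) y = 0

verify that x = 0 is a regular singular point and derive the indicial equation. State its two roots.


Divide by x^2 to reach normal form y'' + P_1(x) y' + P_2(x) y = 0 with P_1(x) = -1 - 1/x and P_2(x) = -1/x - 8/x^2.
x = 0 is a singular point because the y'-coefficient -1 - 1/x has a pole at x = 0 and the y-coefficient -1/x - 8/x^2 has a pole at x = 0.
It is a regular singular point because x P_1(x) = p(x) = -x - 1 and x^2 P_2(x) = q(x) = -x - 8 are polynomials, hence analytic at x = 0.
p(0) = -1,  q(0) = -8.
Indicial equation: r(r-1) + p(0) r + q(0) = 0, i.e. r^2 + (p(0) - 1) r + q(0) = 0, i.e. r^2 - 2 r - 8 = 0.
Discriminant: (-2)^2 - 4(-8) = 36, so r = (2 ± 6)/2.
Solving: r_1 = 4, r_2 = -2.

indicial: r^2 - 2 r - 8 = 0; roots r_1 = 4, r_2 = -2


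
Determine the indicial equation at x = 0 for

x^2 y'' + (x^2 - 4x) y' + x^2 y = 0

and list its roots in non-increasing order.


Divide by x^2 to reach normal form y'' + P_1(x) y' + P_2(x) y = 0 with P_1(x) = 1 - 4/x and P_2(x) = 1.
x = 0 is a singular point because the y'-coefficient 1 - 4/x has a pole at x = 0.
It is a regular singular point because x P_1(x) = p(x) = x - 4 and x^2 P_2(x) = q(x) = x^2 are polynomials, hence analytic at x = 0.
p(0) = -4,  q(0) = 0.
Indicial equation: r(r-1) + p(0) r + q(0) = 0, i.e. r^2 + (p(0) - 1) r + q(0) = 0, i.e. r^2 - 5 r = 0.
Discriminant: (-5)^2 - 4(0) = 25, so r = (5 ± 5)/2.
Solving: r_1 = 5, r_2 = 0.

indicial: r^2 - 5 r = 0; roots r_1 = 5, r_2 = 0


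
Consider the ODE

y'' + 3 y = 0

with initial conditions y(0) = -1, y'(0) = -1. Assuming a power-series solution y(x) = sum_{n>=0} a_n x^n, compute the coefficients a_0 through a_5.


Ansatz: y(x) = sum_{n>=0} a_n x^n, so y'(x) = sum_{n>=1} n a_n x^(n-1) and y''(x) = sum_{n>=2} n(n-1) a_n x^(n-2).
Substitute into P(x) y'' + Q(x) y' + R(x) y = 0 with P(x) = 1, Q(x) = 0, R(x) = 3, and match powers of x.
Initial conditions: a_0 = -1, a_1 = -1.
Setting the coefficient of each power of x to zero and solving order by order (substituting the coefficients already found):
  x^0: 2 a_2 + 3 a_0 = 0  ->  2 a_2 = -3 a_0 = 3  ->  a_2 = 3/2
  x^1: 6 a_3 + 3 a_1 = 0  ->  6 a_3 = -3 a_1 = 3  ->  a_3 = 1/2
  x^2: 12 a_4 + 3 a_2 = 0  ->  12 a_4 = -3 a_2 = -9/2  ->  a_4 = -3/8
  x^3: 20 a_5 + 3 a_3 = 0  ->  20 a_5 = -3 a_3 = -3/2  ->  a_5 = -3/40
Truncated series: y(x) = -1 - x + (3/2) x^2 + (1/2) x^3 - (3/8) x^4 - (3/40) x^5 + O(x^6).

a_0 = -1; a_1 = -1; a_2 = 3/2; a_3 = 1/2; a_4 = -3/8; a_5 = -3/40


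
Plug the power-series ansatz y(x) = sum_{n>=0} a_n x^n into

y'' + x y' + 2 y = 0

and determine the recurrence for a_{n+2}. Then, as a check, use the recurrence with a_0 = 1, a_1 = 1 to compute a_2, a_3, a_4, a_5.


Substitute y = sum_n a_n x^n.
y''(x) has coefficient (n+2)(n+1) a_{n+2} at x^n;
x y'(x) has coefficient n a_n at x^n (shift);
2 y(x) has coefficient 2 a_n at x^n.
Matching x^n: (n+2)(n+1) a_{n+2} + (n + 2) a_n = 0.
Thus a_{n+2} = (-n - 2) / ((n+1)(n+2)) * a_n.

Check with a_0 = 1, a_1 = 1 (apply the recurrence for n = 0, 1, 2, 3): a_0 = 1, a_1 = 1, a_2 = -1, a_3 = -1/2, a_4 = 1/3, a_5 = 1/8.

a_(n+2) = (-n - 2) / ((n+1)(n+2)) * a_n; check: a_0 = 1, a_1 = 1, a_2 = -1, a_3 = -1/2, a_4 = 1/3, a_5 = 1/8


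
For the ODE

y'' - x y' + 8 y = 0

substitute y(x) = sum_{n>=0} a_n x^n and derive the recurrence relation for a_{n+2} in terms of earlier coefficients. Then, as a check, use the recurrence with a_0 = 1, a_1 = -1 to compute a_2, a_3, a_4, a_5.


Substitute y = sum_n a_n x^n.
y''(x) has coefficient (n+2)(n+1) a_{n+2} at x^n;
-x y'(x) has coefficient -n a_n at x^n (shift);
8 y(x) has coefficient 8 a_n at x^n.
Matching x^n: (n+2)(n+1) a_{n+2} + (-n + 8) a_n = 0.
Thus a_{n+2} = (n - 8) / ((n+1)(n+2)) * a_n.

Check with a_0 = 1, a_1 = -1 (apply the recurrence for n = 0, 1, 2, 3): a_0 = 1, a_1 = -1, a_2 = -4, a_3 = 7/6, a_4 = 2, a_5 = -7/24.

a_(n+2) = (n - 8) / ((n+1)(n+2)) * a_n; check: a_0 = 1, a_1 = -1, a_2 = -4, a_3 = 7/6, a_4 = 2, a_5 = -7/24


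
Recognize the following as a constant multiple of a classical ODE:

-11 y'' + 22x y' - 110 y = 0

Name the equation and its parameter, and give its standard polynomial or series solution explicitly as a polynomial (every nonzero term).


All three coefficients share the factor -11; dividing through by -11 gives  y'' - 2x y' + 10 y = 0.
This matches the Hermite equation y'' - 2x y' + 2n y = 0 with 2n = 10, so n = 5; the polynomial solution is H_5(x).
With y = sum_k a_k x^k, matching x^k gives (k+2)(k+1) a_{k+2} = 2(k - n) a_k = 2(k - 5) a_k. The right side vanishes at k = 5, so the series with the parity of 5 terminates at degree 5.
Standard normalization: leading coefficient of H_n is 2^n, so a_5 = 2^5 = 32. Work downward with a_k = (k+1)(k+2) a_{k+2} / (2(k - n)):
  a_3 = (4)(5)(32) / (2(3 - 5)) = 640/(-4) = -160
  a_1 = (2)(3)(-160) / (2(1 - 5)) = -960/(-8) = 120
Hence H_5(x) = 32 x^5 - 160 x^3 + 120 x.

H_5(x); series = 32 x^5 - 160 x^3 + 120 x


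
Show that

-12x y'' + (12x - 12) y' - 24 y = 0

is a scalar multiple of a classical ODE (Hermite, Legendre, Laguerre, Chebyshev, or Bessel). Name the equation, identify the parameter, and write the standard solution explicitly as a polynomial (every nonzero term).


All three coefficients share the factor -12; dividing through by -12 gives  x y'' + (1 - x) y' + 2 y = 0.
This matches the Laguerre equation x y'' + (1 - x) y' + n y = 0 with n = 2; the polynomial solution is L_2(x).
With y = sum_k a_k x^k, matching x^k gives (k+1)k a_{k+1} + (k+1) a_{k+1} - k a_k + n a_k = 0, i.e. (k+1)^2 a_{k+1} = (k - n) a_k = (k - 2) a_k. The right side vanishes at k = 2, so the series terminates at degree 2.
Standard normalization L_n(0) = 1 gives a_0 = 1. Work upward with a_{k+1} = (k - 2) a_k / (k+1)^2:
  a_1 = (0 - 2)(1) / 1^2 = -2/1 = -2
  a_2 = (1 - 2)(-2) / 2^2 = 2/4 = 1/2
Hence L_2(x) = x^2/2 - 2 x + 1.

L_2(x); series = x^2/2 - 2 x + 1


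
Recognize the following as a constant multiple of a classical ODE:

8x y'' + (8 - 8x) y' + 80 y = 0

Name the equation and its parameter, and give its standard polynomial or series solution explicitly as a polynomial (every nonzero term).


All three coefficients share the factor 8; dividing through by 8 gives  x y'' + (1 - x) y' + 10 y = 0.
This matches the Laguerre equation x y'' + (1 - x) y' + n y = 0 with n = 10; the polynomial solution is L_10(x).
With y = sum_k a_k x^k, matching x^k gives (k+1)k a_{k+1} + (k+1) a_{k+1} - k a_k + n a_k = 0, i.e. (k+1)^2 a_{k+1} = (k - n) a_k = (k - 10) a_k. The right side vanishes at k = 10, so the series terminates at degree 10.
Standard normalization L_n(0) = 1 gives a_0 = 1. Work upward with a_{k+1} = (k - 10) a_k / (k+1)^2:
  a_1 = (0 - 10)(1) / 1^2 = -10/1 = -10
  a_2 = (1 - 10)(-10) / 2^2 = 90/4 = 45/2
  a_3 = (2 - 10)(45/2) / 3^2 = -180/9 = -20
  a_4 = (3 - 10)(-20) / 4^2 = 140/16 = 35/4
  a_5 = (4 - 10)(35/4) / 5^2 = (-105/2)/25 = -21/10
  a_6 = (5 - 10)(-21/10) / 6^2 = (21/2)/36 = 7/24
  a_7 = (6 - 10)(7/24) / 7^2 = (-7/6)/49 = -1/42
  a_8 = (7 - 10)(-1/42) / 8^2 = (1/14)/64 = 1/896
  a_9 = (8 - 10)(1/896) / 9^2 = (-1/448)/81 = -1/36288
  a_10 = (9 - 10)(-1/36288) / 10^2 = (1/36288)/100 = 1/3628800
Hence L_10(x) = x^10/3628800 - x^9/36288 + x^8/896 - x^7/42 + 7 x^6/24 - 21 x^5/10 + 35 x^4/4 - 20 x^3 + 45 x^2/2 - 10 x + 1.

L_10(x); series = x^10/3628800 - x^9/36288 + x^8/896 - x^7/42 + 7 x^6/24 - 21 x^5/10 + 35 x^4/4 - 20 x^3 + 45 x^2/2 - 10 x + 1


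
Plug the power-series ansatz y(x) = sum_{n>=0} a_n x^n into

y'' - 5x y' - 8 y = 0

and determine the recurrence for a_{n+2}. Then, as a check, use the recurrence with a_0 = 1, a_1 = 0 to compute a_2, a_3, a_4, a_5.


Substitute y = sum_n a_n x^n.
y''(x) has coefficient (n+2)(n+1) a_{n+2} at x^n;
-5 x y'(x) has coefficient -5 n a_n at x^n (shift);
-8 y(x) has coefficient -8 a_n at x^n.
Matching x^n: (n+2)(n+1) a_{n+2} + (-5n - 8) a_n = 0.
Thus a_{n+2} = (5n + 8) / ((n+1)(n+2)) * a_n.

Check with a_0 = 1, a_1 = 0 (apply the recurrence for n = 0, 1, 2, 3): a_0 = 1, a_1 = 0, a_2 = 4, a_3 = 0, a_4 = 6, a_5 = 0.

a_(n+2) = (5n + 8) / ((n+1)(n+2)) * a_n; check: a_0 = 1, a_1 = 0, a_2 = 4, a_3 = 0, a_4 = 6, a_5 = 0


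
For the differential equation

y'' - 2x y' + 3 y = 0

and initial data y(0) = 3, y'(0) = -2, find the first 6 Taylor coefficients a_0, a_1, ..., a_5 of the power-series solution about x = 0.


Ansatz: y(x) = sum_{n>=0} a_n x^n, so y'(x) = sum_{n>=1} n a_n x^(n-1) and y''(x) = sum_{n>=2} n(n-1) a_n x^(n-2).
Substitute into P(x) y'' + Q(x) y' + R(x) y = 0 with P(x) = 1, Q(x) = -2x, R(x) = 3, and match powers of x.
Initial conditions: a_0 = 3, a_1 = -2.
Setting the coefficient of each power of x to zero and solving order by order (substituting the coefficients already found):
  x^0: 2 a_2 + 3 a_0 = 0  ->  2 a_2 = -3 a_0 = -9  ->  a_2 = -9/2
  x^1: 6 a_3 + a_1 = 0  ->  6 a_3 = -a_1 = 2  ->  a_3 = 1/3
  x^2: 12 a_4 - a_2 = 0  ->  12 a_4 = a_2 = -9/2  ->  a_4 = -3/8
  x^3: 20 a_5 - 3 a_3 = 0  ->  20 a_5 = 3 a_3 = 1  ->  a_5 = 1/20
Truncated series: y(x) = 3 - 2 x - (9/2) x^2 + (1/3) x^3 - (3/8) x^4 + (1/20) x^5 + O(x^6).

a_0 = 3; a_1 = -2; a_2 = -9/2; a_3 = 1/3; a_4 = -3/8; a_5 = 1/20


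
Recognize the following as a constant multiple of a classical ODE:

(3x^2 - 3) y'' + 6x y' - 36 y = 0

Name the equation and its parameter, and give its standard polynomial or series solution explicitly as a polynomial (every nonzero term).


All three coefficients share the factor -3; dividing through by -3 gives  (1 - x^2) y'' - 2x y' + 12 y = 0.
This matches the Legendre equation (1 - x^2) y'' - 2x y' + n(n+1) y = 0 (note the -2x y' term) with n(n+1) = 12, so n = 3; the polynomial solution is P_3(x).
With y = sum_k a_k x^k, matching x^k gives (k+2)(k+1) a_{k+2} = [k(k+1) - n(n+1)] a_k = (k - 3)(k + 4) a_k. The right side vanishes at k = 3, so the series with the parity of 3 terminates at degree 3.
Standard normalization (P_n(1) = 1): leading coefficient (2n)!/(2^n (n!)^2) = 720/(8*36) = 5/2, so a_3 = 5/2. Work downward with a_k = (k+1)(k+2) a_{k+2} / ((k - 3)(k + 4)):
  a_1 = (2)(3)(5/2) / ((1 - 3)(1 + 4)) = 15/(-10) = -3/2
Hence P_3(x) = 5 x^3/2 - 3 x/2.

P_3(x); series = 5 x^3/2 - 3 x/2


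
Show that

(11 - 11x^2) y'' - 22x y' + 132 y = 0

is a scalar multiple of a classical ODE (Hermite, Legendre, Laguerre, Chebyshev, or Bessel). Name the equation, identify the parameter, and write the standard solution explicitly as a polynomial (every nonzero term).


All three coefficients share the factor 11; dividing through by 11 gives  (1 - x^2) y'' - 2x y' + 12 y = 0.
This matches the Legendre equation (1 - x^2) y'' - 2x y' + n(n+1) y = 0 (note the -2x y' term) with n(n+1) = 12, so n = 3; the polynomial solution is P_3(x).
With y = sum_k a_k x^k, matching x^k gives (k+2)(k+1) a_{k+2} = [k(k+1) - n(n+1)] a_k = (k - 3)(k + 4) a_k. The right side vanishes at k = 3, so the series with the parity of 3 terminates at degree 3.
Standard normalization (P_n(1) = 1): leading coefficient (2n)!/(2^n (n!)^2) = 720/(8*36) = 5/2, so a_3 = 5/2. Work downward with a_k = (k+1)(k+2) a_{k+2} / ((k - 3)(k + 4)):
  a_1 = (2)(3)(5/2) / ((1 - 3)(1 + 4)) = 15/(-10) = -3/2
Hence P_3(x) = 5 x^3/2 - 3 x/2.

P_3(x); series = 5 x^3/2 - 3 x/2


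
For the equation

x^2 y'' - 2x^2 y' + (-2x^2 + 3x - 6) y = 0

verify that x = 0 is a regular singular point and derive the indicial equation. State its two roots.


Divide by x^2 to reach normal form y'' + P_1(x) y' + P_2(x) y = 0 with P_1(x) = -2 and P_2(x) = -2 + 3/x - 6/x^2.
x = 0 is a singular point because the y-coefficient -2 + 3/x - 6/x^2 has a pole at x = 0.
It is a regular singular point because x P_1(x) = p(x) = -2x and x^2 P_2(x) = q(x) = -2x^2 + 3x - 6 are polynomials, hence analytic at x = 0.
p(0) = 0,  q(0) = -6.
Indicial equation: r(r-1) + p(0) r + q(0) = 0, i.e. r^2 + (p(0) - 1) r + q(0) = 0, i.e. r^2 - 1 r - 6 = 0.
Discriminant: (-1)^2 - 4(-6) = 25, so r = (1 ± 5)/2.
Solving: r_1 = 3, r_2 = -2.

indicial: r^2 - 1 r - 6 = 0; roots r_1 = 3, r_2 = -2


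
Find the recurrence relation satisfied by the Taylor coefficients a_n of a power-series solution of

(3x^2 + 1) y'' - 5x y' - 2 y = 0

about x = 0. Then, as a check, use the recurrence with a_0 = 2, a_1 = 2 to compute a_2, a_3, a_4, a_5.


Substitute y = sum_n a_n x^n.
(1 + 3 x^2) y'' contributes (n+2)(n+1) a_{n+2} + 3 n(n-1) a_n at x^n.
-5 x y'(x) contributes -5 n a_n at x^n.
-2 y(x) contributes -2 a_n at x^n.
Matching x^n: (n+2)(n+1) a_{n+2} + (3 n(n-1) - 5 n - 2) a_n = 0.
Thus a_{n+2} = (-3 n(n-1) + 5 n + 2) / ((n+1)(n+2)) * a_n.

Check with a_0 = 2, a_1 = 2 (apply the recurrence for n = 0, 1, 2, 3): a_0 = 2, a_1 = 2, a_2 = 2, a_3 = 7/3, a_4 = 1, a_5 = -7/60.

a_(n+2) = (-3 n(n-1) + 5 n + 2) / ((n+1)(n+2)) * a_n; check: a_0 = 2, a_1 = 2, a_2 = 2, a_3 = 7/3, a_4 = 1, a_5 = -7/60


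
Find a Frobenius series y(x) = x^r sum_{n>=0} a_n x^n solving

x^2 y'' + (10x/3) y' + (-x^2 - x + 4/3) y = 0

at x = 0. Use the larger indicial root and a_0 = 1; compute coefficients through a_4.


Write in Frobenius form y'' + (p(x)/x) y' + (q(x)/x^2) y = 0:
  p(x) = 10/3,  q(x) = -x^2 - x + 4/3.
Indicial equation: r(r-1) + (10/3) r + (4/3) = 0 -> roots r_1 = -1, r_2 = -4/3.
Take r = r_1 = -1. Let y(x) = x^r sum_{n>=0} a_n x^n with a_0 = 1.
Substitute y = x^r sum a_n x^n and match x^{r+n}. The recurrence is
  D(n) a_n - 1 a_{n-1} - 1 a_{n-2} = 0,  where D(n) = (r+n)(r+n-1) + (10/3)(r+n) + (4/3).
  a_n = [1 a_{n-1} + 1 a_{n-2}] / D(n).
Since the indicial polynomial factors as (r - r_1)(r - r_2), D(n) = (r_1 + n - r_1)(r_1 + n - r_2) = n(n + 1/3).
Evaluating step by step (a_0 = 1):
  n = 1: D(1) = 1(1 + 1/3) = 4/3; numerator = 1(1) = 1; a_1 = (1)/(4/3) = 3/4
  n = 2: D(2) = 2(2 + 1/3) = 14/3; numerator = 1(3/4) + 1(1) = 7/4; a_2 = (7/4)/(14/3) = 3/8
  n = 3: D(3) = 3(3 + 1/3) = 10; numerator = 1(3/8) + 1(3/4) = 9/8; a_3 = (9/8)/(10) = 9/80
  n = 4: D(4) = 4(4 + 1/3) = 52/3; numerator = 1(9/80) + 1(3/8) = 39/80; a_4 = (39/80)/(52/3) = 9/320

r = -1; a_0 = 1; a_1 = 3/4; a_2 = 3/8; a_3 = 9/80; a_4 = 9/320


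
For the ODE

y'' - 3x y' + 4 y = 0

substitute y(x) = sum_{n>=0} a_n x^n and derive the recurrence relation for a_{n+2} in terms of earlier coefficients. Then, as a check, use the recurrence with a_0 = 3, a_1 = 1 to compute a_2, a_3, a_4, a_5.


Substitute y = sum_n a_n x^n.
y''(x) has coefficient (n+2)(n+1) a_{n+2} at x^n;
-3 x y'(x) has coefficient -3 n a_n at x^n (shift);
4 y(x) has coefficient 4 a_n at x^n.
Matching x^n: (n+2)(n+1) a_{n+2} + (-3n + 4) a_n = 0.
Thus a_{n+2} = (3n - 4) / ((n+1)(n+2)) * a_n.

Check with a_0 = 3, a_1 = 1 (apply the recurrence for n = 0, 1, 2, 3): a_0 = 3, a_1 = 1, a_2 = -6, a_3 = -1/6, a_4 = -1, a_5 = -1/24.

a_(n+2) = (3n - 4) / ((n+1)(n+2)) * a_n; check: a_0 = 3, a_1 = 1, a_2 = -6, a_3 = -1/6, a_4 = -1, a_5 = -1/24
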